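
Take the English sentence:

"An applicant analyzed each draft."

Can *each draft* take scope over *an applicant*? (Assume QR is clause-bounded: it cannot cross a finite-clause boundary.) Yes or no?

Yes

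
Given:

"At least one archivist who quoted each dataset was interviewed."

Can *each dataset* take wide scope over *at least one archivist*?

No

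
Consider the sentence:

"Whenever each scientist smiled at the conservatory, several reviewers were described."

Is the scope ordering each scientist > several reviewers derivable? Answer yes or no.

*each scientist* sits inside the adjunct clause *whenever each scientist smiled at the conservatory*.
Adjuncts are opaque for quantifier raising; a quantifier in an adjunct stays inside it.
*each scientist* is confined to the island and cannot take scope over *several reviewers*.

No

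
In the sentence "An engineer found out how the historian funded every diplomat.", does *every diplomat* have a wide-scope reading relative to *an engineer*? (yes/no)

The DP *every diplomat* is contained in the embedded question *how the historian funded every diplomat*.
Embedded wh-clauses are opaque for QR, so the quantifier stays inside the question.
*every diplomat* > *an engineer* would require crossing that boundary, which is illicit.
(Only the surface reading survives: one fixed engineer with respect to all the relevant diplomats.)

No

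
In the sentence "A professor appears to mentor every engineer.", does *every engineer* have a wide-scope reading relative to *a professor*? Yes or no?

Yes

Infinitival complements of raising predicates do not block QR; *every engineer* and *a professor* are effectively clausemates.
With no island boundary between them, the object can take inverse scope over the subject via ordinary QR within the clause.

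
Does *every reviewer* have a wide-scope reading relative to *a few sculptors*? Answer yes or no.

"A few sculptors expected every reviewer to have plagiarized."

Yes

ECM infinitives lack a CP barrier, so *every reviewer* can QR over the matrix subject *a few sculptors*.
QR within a single clause is free, so the lower quantifier may take scope over the higher one.
So *every reviewer* > *a few sculptors* is among the available readings.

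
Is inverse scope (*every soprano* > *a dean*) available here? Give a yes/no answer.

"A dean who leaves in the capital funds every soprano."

Yes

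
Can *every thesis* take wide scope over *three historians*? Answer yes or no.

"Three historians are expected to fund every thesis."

Yes

The matrix predicate is a raising verb, whose infinitival complement is not a scope island — *every thesis* can QR into the matrix clause.
Since no island is crossed, the inverse ordering is licensed alongside surface scope.
Both orderings are possible: *three historians* > *every thesis* and *every thesis* > *three historians*.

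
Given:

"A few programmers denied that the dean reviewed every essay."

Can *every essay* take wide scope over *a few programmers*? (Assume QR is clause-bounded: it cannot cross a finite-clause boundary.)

No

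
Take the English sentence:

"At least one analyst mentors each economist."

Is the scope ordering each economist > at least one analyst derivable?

Yes

*each economist* is the matrix object and *at least one analyst* the matrix subject; the two are clausemates.
QR within a single clause is free, so the lower quantifier may take scope over the higher one.
The sentence is scopally ambiguous between *at least one analyst* > *each economist* and *each economist* > *at least one analyst*.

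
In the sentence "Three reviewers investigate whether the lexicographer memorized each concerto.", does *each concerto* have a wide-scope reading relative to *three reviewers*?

No

*each concerto* occurs within the embedded question *whether the lexicographer memorized each concerto*.
An indirect question is a wh-island; the filled [Spec,CP] blocks QR across the CP edge.
There is no licit LF on which *each concerto* c-commands *three reviewers*.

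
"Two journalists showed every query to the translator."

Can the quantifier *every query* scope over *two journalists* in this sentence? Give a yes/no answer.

Yes

Both DPs are arguments of the same predicate; there is no clause or island boundary between them.
Nothing blocks QR of the lower DP to a position above the higher one, so inverse scope is available.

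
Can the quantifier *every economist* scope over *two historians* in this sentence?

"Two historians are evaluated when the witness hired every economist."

Structurally, *every economist* is inside the adjunct clause *when the witness hired every economist*.
The adjunct-island constraint bars QR out of an adverbial clause.
*every economist* > *two historians* would require crossing that boundary, which is illicit.

No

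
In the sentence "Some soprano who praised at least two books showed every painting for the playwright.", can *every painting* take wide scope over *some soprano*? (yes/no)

Yes

*every painting* sits in the matrix clause, not in the relative clause on *some soprano*.
No island intervenes, so both surface and inverse scope are derivable.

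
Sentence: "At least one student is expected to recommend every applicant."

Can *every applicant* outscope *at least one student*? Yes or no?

Yes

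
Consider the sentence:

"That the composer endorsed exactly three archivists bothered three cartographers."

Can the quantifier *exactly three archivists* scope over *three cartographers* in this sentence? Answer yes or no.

No

Structurally, *exactly three archivists* is inside the sentential subject *that the composer endorsed exactly three archivists*.
Subjects — clausal subjects included — are islands for extraction, and QR is no exception.
*exactly three archivists* is confined to the island and cannot take scope over *three cartographers*.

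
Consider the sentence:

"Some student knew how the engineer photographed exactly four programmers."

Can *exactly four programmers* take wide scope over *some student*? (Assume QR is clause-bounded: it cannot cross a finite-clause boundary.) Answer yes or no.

*exactly four programmers* is embedded in the embedded question *how the engineer photographed exactly four programmers*.
An indirect question is a wh-island; the filled [Spec,CP] blocks QR across the CP edge.
*exactly four programmers* > *some student* would require crossing that boundary, which is illicit.

No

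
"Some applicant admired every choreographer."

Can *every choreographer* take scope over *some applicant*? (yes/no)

Yes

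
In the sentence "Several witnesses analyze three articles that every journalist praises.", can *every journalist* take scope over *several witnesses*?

No

*every journalist* sits inside the relative clause *that every journalist praises* modifying *three articles*.
The relative clause forms an island for QR, so the quantifier is confined to the head noun's restrictor.
So *every journalist* cannot raise high enough to outscope *several witnesses*; only the surface ordering *several witnesses* > *every journalist* is available.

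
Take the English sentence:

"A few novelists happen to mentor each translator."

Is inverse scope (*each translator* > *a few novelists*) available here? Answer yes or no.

*each translator* is the object of the infinitival complement of a raising predicate; raising infinitives are transparent for QR, so the two DPs are in effect clausemates.
Since no island is crossed, the inverse ordering is licensed alongside surface scope.
So *each translator* > *a few novelists* is among the available readings.

Yes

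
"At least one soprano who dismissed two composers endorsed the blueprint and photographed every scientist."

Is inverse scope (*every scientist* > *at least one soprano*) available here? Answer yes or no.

No

*every scientist* occurs within one conjunct of the coordinate structure (*photographed every scientist*).
The Coordinate Structure Constraint blocks movement (including QR) out of a single conjunct.
There is no licit LF on which *every scientist* c-commands *at least one soprano*.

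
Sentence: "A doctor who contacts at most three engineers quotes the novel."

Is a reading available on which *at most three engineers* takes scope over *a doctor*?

No

*at most three engineers* sits inside the relative clause *who contacts at most three engineers*.
QR out of a relative clause is ruled out by the relative-clause island constraint.
*at most three engineers* > *a doctor* would require crossing that boundary, which is illicit.
(Only the surface reading survives: one fixed doctor with respect to all the relevant engineers.)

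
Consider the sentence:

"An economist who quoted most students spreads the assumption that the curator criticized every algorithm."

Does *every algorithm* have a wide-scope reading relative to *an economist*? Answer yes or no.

No

The target quantifier *every algorithm* is part of the complex NP *the assumption that the curator criticized every algorithm*.
Noun-complement clauses are scope islands (the Complex NP Constraint): a quantifier inside one cannot scope into the matrix.
Hence only narrow scope for *every algorithm* (under *an economist*) survives.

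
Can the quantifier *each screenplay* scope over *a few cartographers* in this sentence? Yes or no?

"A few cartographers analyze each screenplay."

Yes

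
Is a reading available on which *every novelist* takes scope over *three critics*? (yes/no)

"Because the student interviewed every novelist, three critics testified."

No

*every novelist* sits inside the adjunct clause *because the student interviewed every novelist*.
Scope out of an adjunct clause is unavailable: QR respects the adjunct-island constraint.
The ordering *every novelist* > *three critics* is therefore underivable.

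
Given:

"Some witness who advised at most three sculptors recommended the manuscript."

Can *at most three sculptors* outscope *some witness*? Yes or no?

Structurally, *at most three sculptors* is inside the relative clause *who advised at most three sculptors*.
QR out of a relative clause is ruled out by the relative-clause island constraint.
There is no licit LF on which *at most three sculptors* c-commands *some witness*.
(Only the surface reading survives: one fixed witness with respect to all the relevant sculptors.)

No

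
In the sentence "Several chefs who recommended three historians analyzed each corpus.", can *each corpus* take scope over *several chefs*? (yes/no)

*each corpus* is a matrix argument; only *several chefs* is modified by the relative clause *who recommended three historians*, so the RC island is irrelevant to the target quantifier.
QR within a single clause is free, so the lower quantifier may take scope over the higher one.

Yes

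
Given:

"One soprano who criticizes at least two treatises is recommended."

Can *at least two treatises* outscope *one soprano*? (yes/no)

Structurally, *at least two treatises* is inside the relative clause *who criticizes at least two treatises*.
The relative clause forms an island for QR, so the quantifier is confined to the head noun's restrictor.
*at least two treatises* is confined to the island and cannot take scope over *one soprano*.

No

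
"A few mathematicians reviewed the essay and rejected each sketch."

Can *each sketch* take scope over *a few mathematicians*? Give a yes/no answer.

The DP *each sketch* is contained in one conjunct of the coordinate structure (*rejected each sketch*).
Coordinate structures are islands for non-across-the-board movement, QR included.
So *each sketch* cannot raise high enough to outscope *a few mathematicians*; only the surface ordering *a few mathematicians* > *each sketch* is available.

No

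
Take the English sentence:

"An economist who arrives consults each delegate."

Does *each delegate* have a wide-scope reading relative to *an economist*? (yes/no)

*each delegate* sits in the matrix clause, not in the relative clause on *an economist*.
Since no island is crossed, the inverse ordering is licensed alongside surface scope.

Yes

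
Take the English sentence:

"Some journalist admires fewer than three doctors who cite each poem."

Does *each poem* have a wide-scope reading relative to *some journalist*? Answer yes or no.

Structurally, *each poem* is inside the relative clause *who cite each poem* modifying *fewer than three doctors*.
Quantifiers inside a relative clause are trapped there; the RC boundary blocks QR.
*each poem* is confined to the island and cannot take scope over *some journalist*.
(Only the surface reading survives: one fixed journalist with respect to all the relevant poems.)

No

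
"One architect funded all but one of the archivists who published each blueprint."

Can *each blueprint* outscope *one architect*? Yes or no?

No

The target quantifier *each blueprint* is part of the relative clause *who published each blueprint* modifying *all but one of the archivists*.
QR out of a relative clause is ruled out by the relative-clause island constraint.
So the wide-scope reading for *each blueprint* is blocked.
(Only the surface reading survives: one fixed architect with respect to all the relevant blueprints.)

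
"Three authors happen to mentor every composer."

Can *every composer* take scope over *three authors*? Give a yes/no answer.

*every composer* is the object of the infinitival complement of a raising predicate; raising infinitives are transparent for QR, so the two DPs are in effect clausemates.
Since no island is crossed, the inverse ordering is licensed alongside surface scope.
So *every composer* > *three authors* is among the available readings.

Yes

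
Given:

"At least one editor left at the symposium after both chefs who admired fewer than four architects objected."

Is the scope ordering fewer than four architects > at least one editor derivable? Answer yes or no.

No

*fewer than four architects* occurs within the relative clause *who admired fewer than four architects*, which is itself inside the adjunct *after both chefs who admired fewer than four architects objected*.
Two island boundaries intervene — the relative clause and the adjunct. Either alone would block QR.
The inverse ordering *fewer than four architects* > *at least one editor* is therefore underivable.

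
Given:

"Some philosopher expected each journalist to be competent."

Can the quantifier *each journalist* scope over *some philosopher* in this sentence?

*each journalist* is an ECM subject; ECM complements are not islands, and the embedded quantifier may take matrix scope.
No island intervenes, so both surface and inverse scope are derivable.
So *each journalist* > *some philosopher* is among the available readings.

Yes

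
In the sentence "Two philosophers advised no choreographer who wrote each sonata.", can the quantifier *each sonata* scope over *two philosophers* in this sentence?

No

Structurally, *each sonata* is inside the relative clause *who wrote each sonata* modifying *no choreographer*.
Relative clauses are scope islands: a quantifier cannot QR out of a relative clause to take scope in the matrix clause.
So the wide-scope reading for *each sonata* is blocked.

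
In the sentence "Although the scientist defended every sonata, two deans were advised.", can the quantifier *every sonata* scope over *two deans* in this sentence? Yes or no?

The target quantifier *every sonata* is part of the adjunct clause *although the scientist defended every sonata*.
Scope out of an adjunct clause is unavailable: QR respects the adjunct-island constraint.
*every sonata* > *two deans* would require crossing that boundary, which is illicit.

No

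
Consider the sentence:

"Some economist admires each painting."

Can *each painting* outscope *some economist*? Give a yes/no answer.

*some economist* and *each painting* are co-arguments of the matrix verb, with nothing but a clause-internal boundary between them.
QR within a single clause is free, so the lower quantifier may take scope over the higher one.

Yes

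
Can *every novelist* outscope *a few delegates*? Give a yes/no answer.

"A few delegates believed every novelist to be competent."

ECM infinitives lack a CP barrier, so *every novelist* can QR over the matrix subject *a few delegates*.
Since no island is crossed, the inverse ordering is licensed alongside surface scope.

Yes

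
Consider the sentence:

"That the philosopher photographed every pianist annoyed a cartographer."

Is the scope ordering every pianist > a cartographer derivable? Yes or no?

No

*every pianist* sits inside the sentential subject *that the philosopher photographed every pianist*.
Subjects — clausal subjects included — are islands for extraction, and QR is no exception.
*every pianist* is confined to the island and cannot take scope over *a cartographer*.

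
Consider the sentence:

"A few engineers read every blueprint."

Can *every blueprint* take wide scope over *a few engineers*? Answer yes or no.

*a few engineers* and *every blueprint* are co-arguments of the matrix verb, with nothing but a clause-internal boundary between them.
With no island boundary between them, the object can take inverse scope over the subject via ordinary QR within the clause.

Yes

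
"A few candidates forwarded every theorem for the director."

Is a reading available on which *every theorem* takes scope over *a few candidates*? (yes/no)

Both DPs are arguments of the same predicate; there is no clause or island boundary between them.
Ordinary QR to a clause-peripheral position gives the wide-scope LF for the lower DP.

Yes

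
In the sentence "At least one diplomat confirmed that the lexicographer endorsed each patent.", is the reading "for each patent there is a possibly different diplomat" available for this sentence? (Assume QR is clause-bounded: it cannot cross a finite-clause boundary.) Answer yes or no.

The paraphrase describes the scope ordering *each patent* > *at least one diplomat*.
The target quantifier *each patent* is part of the finite complement clause *that the lexicographer endorsed each patent*.
Finite CP is the ceiling for QR here, by assumption.
There is no licit LF on which *each patent* c-commands *at least one diplomat*.
(Only the surface reading survives: one fixed diplomat with respect to all the relevant patents.)

No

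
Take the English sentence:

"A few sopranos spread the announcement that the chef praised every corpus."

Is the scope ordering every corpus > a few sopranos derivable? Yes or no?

*every corpus* is embedded in the complex NP *the announcement that the chef praised every corpus*.
The complex NP is opaque for QR — the quantifier is frozen inside the noun's complement.
So the wide-scope reading for *every corpus* is blocked.

No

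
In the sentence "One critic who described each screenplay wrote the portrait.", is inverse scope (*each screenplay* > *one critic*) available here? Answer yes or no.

The DP *each screenplay* is contained in the relative clause *who described each screenplay*.
The relative clause forms an island for QR, so the quantifier is confined to the head noun's restrictor.
So *each screenplay* cannot raise high enough to outscope *one critic*; only the surface ordering *one critic* > *each screenplay* is available.

No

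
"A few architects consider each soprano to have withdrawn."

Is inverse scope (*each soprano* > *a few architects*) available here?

ECM infinitives lack a CP barrier, so *each soprano* can QR over the matrix subject *a few architects*.
With no island boundary between them, the object can take inverse scope over the subject via ordinary QR within the clause.

Yes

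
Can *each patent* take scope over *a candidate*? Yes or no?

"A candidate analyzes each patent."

*each patent* and *a candidate* are in the same minimal clause.
Ordinary QR to a clause-peripheral position gives the wide-scope LF for the lower DP.

Yes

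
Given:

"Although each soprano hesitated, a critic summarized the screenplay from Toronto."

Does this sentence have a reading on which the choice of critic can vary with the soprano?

No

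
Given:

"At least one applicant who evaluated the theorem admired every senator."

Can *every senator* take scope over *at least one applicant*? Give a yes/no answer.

The RC *who evaluated the theorem* is an island, but *every senator* is not inside it — it is the matrix object, a clausemate of *at least one applicant*.
Since no island is crossed, the inverse ordering is licensed alongside surface scope.
The sentence is scopally ambiguous between *at least one applicant* > *every senator* and *every senator* > *at least one applicant*.

Yes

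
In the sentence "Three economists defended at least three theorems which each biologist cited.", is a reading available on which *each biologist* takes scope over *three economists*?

Structurally, *each biologist* is inside the relative clause *which each biologist cited* modifying *at least three theorems*.
Relative clauses are scope islands: a quantifier cannot QR out of a relative clause to take scope in the matrix clause.
*each biologist* is confined to the island and cannot take scope over *three economists*.

No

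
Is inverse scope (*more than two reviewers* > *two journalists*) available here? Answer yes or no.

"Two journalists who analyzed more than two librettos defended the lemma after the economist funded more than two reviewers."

No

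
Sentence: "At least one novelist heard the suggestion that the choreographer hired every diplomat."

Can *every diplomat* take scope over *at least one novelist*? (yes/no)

*every diplomat* is embedded in the complex NP *the suggestion that the choreographer hired every diplomat*.
The Complex NP Constraint bars QR out of the complement clause of a noun.
So the wide-scope reading for *every diplomat* is blocked.

No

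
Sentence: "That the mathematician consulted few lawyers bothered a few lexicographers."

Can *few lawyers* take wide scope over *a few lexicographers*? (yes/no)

*few lawyers* sits inside the sentential subject *that the mathematician consulted few lawyers*.
Clausal subjects are scope islands; QR from inside the subject into the matrix is barred.
The ordering *few lawyers* > *a few lexicographers* is therefore underivable.

No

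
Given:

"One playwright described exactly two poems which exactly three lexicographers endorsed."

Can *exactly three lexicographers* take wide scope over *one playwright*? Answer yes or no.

*exactly three lexicographers* is embedded in the relative clause *which exactly three lexicographers endorsed* modifying *exactly two poems*.
A relative clause is a scope island — quantifier raising cannot cross its boundary.
There is no licit LF on which *exactly three lexicographers* c-commands *one playwright*.

No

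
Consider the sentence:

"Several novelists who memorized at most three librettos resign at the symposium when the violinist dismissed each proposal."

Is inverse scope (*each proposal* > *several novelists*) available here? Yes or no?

No

*each proposal* occurs within the adjunct clause *when the violinist dismissed each proposal*.
Adjuncts are opaque for quantifier raising; a quantifier in an adjunct stays inside it.
Hence only narrow scope for *each proposal* (under *several novelists*) survives.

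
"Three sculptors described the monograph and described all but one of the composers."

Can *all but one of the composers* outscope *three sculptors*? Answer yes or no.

No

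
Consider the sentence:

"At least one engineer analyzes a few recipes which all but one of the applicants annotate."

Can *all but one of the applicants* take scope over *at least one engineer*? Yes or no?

Structurally, *all but one of the applicants* is inside the relative clause *which all but one of the applicants annotate* modifying *a few recipes*.
A relative clause is a scope island — quantifier raising cannot cross its boundary.
Hence only narrow scope for *all but one of the applicants* (under *at least one engineer*) survives.

No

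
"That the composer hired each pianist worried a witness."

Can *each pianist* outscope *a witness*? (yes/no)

No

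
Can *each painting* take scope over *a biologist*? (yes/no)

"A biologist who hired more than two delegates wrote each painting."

Yes

*each painting* is a matrix argument; only *a biologist* is modified by the relative clause *who hired more than two delegates*, so the RC island is irrelevant to the target quantifier.
Since no island is crossed, the inverse ordering is licensed alongside surface scope.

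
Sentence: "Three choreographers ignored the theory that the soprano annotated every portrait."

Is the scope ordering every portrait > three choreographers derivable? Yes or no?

No

*every portrait* sits inside the complex NP *the theory that the soprano annotated every portrait*.
Noun-complement clauses are scope islands (the Complex NP Constraint): a quantifier inside one cannot scope into the matrix.
There is no licit LF on which *every portrait* c-commands *three choreographers*.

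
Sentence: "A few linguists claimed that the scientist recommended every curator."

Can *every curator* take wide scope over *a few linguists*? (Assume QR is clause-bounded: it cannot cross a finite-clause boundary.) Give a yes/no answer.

No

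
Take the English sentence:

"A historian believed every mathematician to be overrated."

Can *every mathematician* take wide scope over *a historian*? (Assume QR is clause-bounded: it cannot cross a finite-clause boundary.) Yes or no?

Yes

*every mathematician* is an ECM subject; ECM complements are not islands, and the embedded quantifier may take matrix scope.
Since no island is crossed, the inverse ordering is licensed alongside surface scope.
So *every mathematician* > *a historian* is among the available readings.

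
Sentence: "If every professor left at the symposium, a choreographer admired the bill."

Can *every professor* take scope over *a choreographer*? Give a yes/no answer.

No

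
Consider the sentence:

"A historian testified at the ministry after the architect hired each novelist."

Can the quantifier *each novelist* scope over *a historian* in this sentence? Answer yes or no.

No

*each novelist* sits inside the adjunct clause *after the architect hired each novelist*.
The adjunct-island constraint bars QR out of an adverbial clause.
*each novelist* is confined to the island and cannot take scope over *a historian*.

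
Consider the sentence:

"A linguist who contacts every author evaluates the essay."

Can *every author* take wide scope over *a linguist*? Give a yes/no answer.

*every author* occurs within the relative clause *who contacts every author*.
Relative clauses block scope extraction: QR cannot target a position outside the modified NP.
There is no licit LF on which *every author* c-commands *a linguist*.

No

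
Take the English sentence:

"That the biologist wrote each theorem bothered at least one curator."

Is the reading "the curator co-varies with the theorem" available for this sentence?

This is the *each theorem* > *at least one curator* reading.
The target quantifier *each theorem* is part of the sentential subject *that the biologist wrote each theorem*.
Clausal subjects are scope islands; QR from inside the subject into the matrix is barred.
*each theorem* is confined to the island and cannot take scope over *at least one curator*.

No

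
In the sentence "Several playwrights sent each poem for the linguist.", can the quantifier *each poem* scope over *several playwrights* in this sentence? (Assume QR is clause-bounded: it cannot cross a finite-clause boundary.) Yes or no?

Yes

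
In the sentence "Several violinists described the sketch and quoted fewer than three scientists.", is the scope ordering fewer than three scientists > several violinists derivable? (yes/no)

No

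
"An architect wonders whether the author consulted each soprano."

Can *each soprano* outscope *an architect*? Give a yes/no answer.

No

The DP *each soprano* is contained in the embedded question *whether the author consulted each soprano*.
An indirect question is a wh-island; the filled [Spec,CP] blocks QR across the CP edge.
*each soprano* is confined to the island and cannot take scope over *an architect*.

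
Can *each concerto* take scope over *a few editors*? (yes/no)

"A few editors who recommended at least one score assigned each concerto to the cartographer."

Yes

*each concerto* is a matrix argument; only *a few editors* is modified by the relative clause *who recommended at least one score*, so the RC island is irrelevant to the target quantifier.
Since no island is crossed, the inverse ordering is licensed alongside surface scope.
The sentence is scopally ambiguous between *a few editors* > *each concerto* and *each concerto* > *a few editors*.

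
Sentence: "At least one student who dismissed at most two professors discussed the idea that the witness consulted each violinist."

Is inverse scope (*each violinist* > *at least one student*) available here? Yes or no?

The DP *each violinist* is contained in the complex NP *the idea that the witness consulted each violinist*.
Since the clause is the complement of a nominal head, the CNPC blocks scope extraction.
*each violinist* > *at least one student* would require crossing that boundary, which is illicit.

No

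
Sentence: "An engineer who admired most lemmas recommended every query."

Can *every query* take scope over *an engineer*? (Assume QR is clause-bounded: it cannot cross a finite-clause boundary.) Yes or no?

Yes

Although the sentence contains a relative clause (*who admired most lemmas*), *every query* is outside it, in the matrix VP.
Ordinary QR to a clause-peripheral position gives the wide-scope LF for the lower DP.
The sentence is scopally ambiguous between *an engineer* > *every query* and *every query* > *an engineer*.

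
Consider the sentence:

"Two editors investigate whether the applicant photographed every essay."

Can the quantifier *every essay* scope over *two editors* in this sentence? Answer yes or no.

*every essay* is embedded in the embedded question *whether the applicant photographed every essay*.
Embedded questions are wh-islands: a quantifier inside an indirect question cannot QR into the matrix clause.
Hence only narrow scope for *every essay* (under *two editors*) survives.

No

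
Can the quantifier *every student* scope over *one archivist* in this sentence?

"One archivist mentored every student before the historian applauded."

Although there is an adjunct clause, *every student* is in the main clause, not inside the adjunct.
Ordinary QR to a clause-peripheral position gives the wide-scope LF for the lower DP.
Both orderings are possible: *one archivist* > *every student* and *every student* > *one archivist*.

Yes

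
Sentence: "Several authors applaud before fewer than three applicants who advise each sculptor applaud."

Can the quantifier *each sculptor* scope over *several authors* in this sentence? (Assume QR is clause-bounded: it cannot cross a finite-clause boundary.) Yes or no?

*each sculptor* occurs within the relative clause *who advise each sculptor*, which is itself inside the adjunct *before fewer than three applicants who advise each sculptor applaud*.
Nested islands: the RC island is itself inside an adjunct island, so wide scope is doubly excluded.
So *each sculptor* cannot raise to a position above *several authors*.

No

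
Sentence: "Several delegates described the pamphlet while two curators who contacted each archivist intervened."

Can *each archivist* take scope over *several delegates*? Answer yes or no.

*each archivist* sits inside the relative clause *who contacted each archivist*, which is itself inside the adjunct *while two curators who contacted each archivist intervened*.
The quantifier would have to escape first the RC and then the adjunct — two independent island violations.
So *each archivist* cannot raise high enough to outscope *several delegates*; only the surface ordering *several delegates* > *each archivist* is available.

No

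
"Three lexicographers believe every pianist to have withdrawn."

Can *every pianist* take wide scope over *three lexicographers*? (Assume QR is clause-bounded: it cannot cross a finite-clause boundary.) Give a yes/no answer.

Yes

This is an ECM construction: *every pianist* is the infinitival subject, Case-marked by the matrix verb, and the infinitive is transparent for QR.
No island intervenes, so both surface and inverse scope are derivable.
So *every pianist* > *three lexicographers* is among the available readings.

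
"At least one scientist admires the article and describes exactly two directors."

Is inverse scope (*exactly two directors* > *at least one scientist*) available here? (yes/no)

No

*exactly two directors* occurs within one conjunct of the coordinate structure (*describes exactly two directors*).
The Coordinate Structure Constraint blocks movement (including QR) out of a single conjunct.
So *exactly two directors* cannot raise high enough to outscope *at least one scientist*; only the surface ordering *at least one scientist* > *exactly two directors* is available.
(Only the surface reading survives: one fixed scientist with respect to all the relevant directors.)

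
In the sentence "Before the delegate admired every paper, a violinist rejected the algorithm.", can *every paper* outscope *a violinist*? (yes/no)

The DP *every paper* is contained in the adjunct clause *before the delegate admired every paper*.
Since the clause is an adjunct (not a complement), the Adjunct Condition blocks QR across its edge.
*every paper* > *a violinist* would require crossing that boundary, which is illicit.

No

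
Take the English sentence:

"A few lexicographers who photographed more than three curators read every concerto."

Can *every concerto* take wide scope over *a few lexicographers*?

The relative clause *who photographed more than three curators* modifies *a few lexicographers*, but *every concerto* is not inside that relative clause — it is an argument of the matrix verb.
Nothing blocks QR of the lower DP to a position above the higher one, so inverse scope is available.

Yes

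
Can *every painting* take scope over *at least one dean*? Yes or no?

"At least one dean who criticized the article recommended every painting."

Yes

*every painting* sits in the matrix clause, not in the relative clause on *at least one dean*.
QR within a single clause is free, so the lower quantifier may take scope over the higher one.
Both orderings are possible: *at least one dean* > *every painting* and *every painting* > *at least one dean*.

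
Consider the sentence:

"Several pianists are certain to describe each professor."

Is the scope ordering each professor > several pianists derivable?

*each professor* is the object of the infinitival complement of a raising predicate; raising infinitives are transparent for QR, so the two DPs are in effect clausemates.
QR within a single clause is free, so the lower quantifier may take scope over the higher one.

Yes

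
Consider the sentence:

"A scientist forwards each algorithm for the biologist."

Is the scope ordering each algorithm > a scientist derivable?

Yes

*each algorithm* and *a scientist* are in the same minimal clause.
Ordinary QR to a clause-peripheral position gives the wide-scope LF for the lower DP.
So *each algorithm* > *a scientist* is among the available readings.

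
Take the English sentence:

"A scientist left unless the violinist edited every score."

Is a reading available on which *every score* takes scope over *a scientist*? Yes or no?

*every score* is embedded in the adjunct clause *unless the violinist edited every score*.
Scope out of an adjunct clause is unavailable: QR respects the adjunct-island constraint.
So *every score* cannot raise high enough to outscope *a scientist*; only the surface ordering *a scientist* > *every score* is available.

No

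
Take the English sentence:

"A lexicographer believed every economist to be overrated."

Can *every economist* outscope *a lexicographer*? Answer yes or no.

Yes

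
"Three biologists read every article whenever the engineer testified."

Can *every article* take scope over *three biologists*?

Yes

Neither queried DP is inside the adjunct, so the adjunct-island constraint does not apply.
Since no island is crossed, the inverse ordering is licensed alongside surface scope.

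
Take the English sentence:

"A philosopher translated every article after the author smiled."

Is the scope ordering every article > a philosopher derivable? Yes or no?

Neither queried DP is inside the adjunct, so the adjunct-island constraint does not apply.
Since no island is crossed, the inverse ordering is licensed alongside surface scope.

Yes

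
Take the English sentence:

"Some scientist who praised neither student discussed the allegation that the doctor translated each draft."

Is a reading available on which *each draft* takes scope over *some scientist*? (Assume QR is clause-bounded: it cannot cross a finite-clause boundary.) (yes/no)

No

The DP *each draft* is contained in the complex NP *the allegation that the doctor translated each draft*.
A that-clause complement to a noun is an island; QR cannot cross the NP boundary.
*each draft* is confined to the island and cannot take scope over *some scientist*.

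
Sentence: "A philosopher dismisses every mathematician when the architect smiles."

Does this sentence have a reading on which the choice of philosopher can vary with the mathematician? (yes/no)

Yes

This is the *every mathematician* > *a philosopher* reading.
Although there is an adjunct clause, *every mathematician* is in the main clause, not inside the adjunct.
Clause-internal QR can adjoin the lower DP above the subject, yielding the inverse reading.
Both orderings are possible: *a philosopher* > *every mathematician* and *every mathematician* > *a philosopher*.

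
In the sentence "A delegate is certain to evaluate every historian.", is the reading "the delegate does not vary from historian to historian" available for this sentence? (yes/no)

Yes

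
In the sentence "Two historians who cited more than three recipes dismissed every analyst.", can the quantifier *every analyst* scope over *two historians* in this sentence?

*every analyst* is a matrix argument; only *two historians* is modified by the relative clause *who cited more than three recipes*, so the RC island is irrelevant to the target quantifier.
No island intervenes, so both surface and inverse scope are derivable.

Yes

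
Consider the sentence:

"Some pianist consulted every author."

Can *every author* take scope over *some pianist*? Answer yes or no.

Yes

*every author* and *some pianist* are in the same minimal clause.
Since no island is crossed, the inverse ordering is licensed alongside surface scope.
The sentence is scopally ambiguous between *some pianist* > *every author* and *every author* > *some pianist*.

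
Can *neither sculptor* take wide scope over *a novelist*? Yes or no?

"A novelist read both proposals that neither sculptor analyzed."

No

*neither sculptor* sits inside the relative clause *that neither sculptor analyzed* modifying *both proposals*.
Quantifiers inside a relative clause are trapped there; the RC boundary blocks QR.
The inverse ordering *neither sculptor* > *a novelist* is therefore underivable.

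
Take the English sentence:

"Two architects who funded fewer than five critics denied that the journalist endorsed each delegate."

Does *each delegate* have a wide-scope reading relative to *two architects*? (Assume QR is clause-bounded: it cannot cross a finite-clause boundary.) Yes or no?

Structurally, *each delegate* is inside the finite complement clause *that the journalist endorsed each delegate*.
With QR restricted to its own tensed clause, the embedded quantifier cannot reach a matrix scope position.
*each delegate* > *two architects* would require crossing that boundary, which is illicit.

No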